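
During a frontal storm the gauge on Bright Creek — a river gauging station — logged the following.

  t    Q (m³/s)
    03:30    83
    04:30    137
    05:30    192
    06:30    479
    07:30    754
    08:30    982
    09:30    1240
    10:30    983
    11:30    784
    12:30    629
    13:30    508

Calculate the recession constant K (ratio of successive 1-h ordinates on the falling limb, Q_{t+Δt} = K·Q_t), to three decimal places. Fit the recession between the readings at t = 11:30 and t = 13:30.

Using the recession-limb readings at t = 11:30 and t = 13:30: Q falls from 784 to 508 m³/s over 2 intervals.
K = (Q₂/Q₁)^(1/2) = (508/784)^(1/2) = 0.805.

K ≈ 0.805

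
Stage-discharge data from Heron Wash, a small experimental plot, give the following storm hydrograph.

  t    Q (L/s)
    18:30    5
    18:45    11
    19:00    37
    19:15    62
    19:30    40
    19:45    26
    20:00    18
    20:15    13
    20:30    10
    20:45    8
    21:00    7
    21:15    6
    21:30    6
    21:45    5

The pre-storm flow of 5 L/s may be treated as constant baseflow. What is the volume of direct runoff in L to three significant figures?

Direct-runoff ordinates (Q − Q_b): 0.0, 6.0, 32.0, 57.0, 35.0, 21.0, 13.0, 8.0, 5.0, 3.0, 2.0, 1.0, 1.0, 0.0 L/s.
ΣQ_DR = 184.0 L/s.
With Δt = 0.25 h = 900 s, V = ΣQ_DR · Δt = 184.0 × 900 = 1.66 × 10^5 L.

V ≈ 1.66 × 10^5 L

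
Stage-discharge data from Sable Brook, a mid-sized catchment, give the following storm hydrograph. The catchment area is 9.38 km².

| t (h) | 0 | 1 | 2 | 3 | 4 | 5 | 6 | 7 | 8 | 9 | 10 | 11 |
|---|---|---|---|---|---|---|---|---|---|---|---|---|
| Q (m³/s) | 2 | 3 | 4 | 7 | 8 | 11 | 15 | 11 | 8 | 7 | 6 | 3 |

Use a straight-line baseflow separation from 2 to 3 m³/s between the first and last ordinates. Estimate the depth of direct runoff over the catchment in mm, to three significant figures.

Direct runoff: 0.00, 0.91, 1.82, 4.73, 5.64, 8.55, 12.45, 8.36, 5.27, 4.18, 3.09, 0.00 m³/s; ΣQ_DR = 55.00 m³/s.
V = ΣQ_DR · Δt = 55.00 × 3600 s = 1.980 × 10^5 m³.
Over A = 9.38 km², depth = V / A = 21.1 mm.

d ≈ 21.1 mm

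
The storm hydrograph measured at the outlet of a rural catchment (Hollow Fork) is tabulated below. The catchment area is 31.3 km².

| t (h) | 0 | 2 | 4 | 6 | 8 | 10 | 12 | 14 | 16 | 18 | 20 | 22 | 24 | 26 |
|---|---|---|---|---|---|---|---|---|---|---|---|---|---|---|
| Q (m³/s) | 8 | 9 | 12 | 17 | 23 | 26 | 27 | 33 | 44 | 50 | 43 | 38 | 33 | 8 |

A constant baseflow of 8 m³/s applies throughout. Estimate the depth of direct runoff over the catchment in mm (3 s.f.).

Direct runoff: 0.0, 1.0, 4.0, 9.0, 15.0, 18.0, 19.0, 25.0, 36.0, 42.0, 35.0, 30.0, 25.0, 0.0 m³/s; ΣQ_DR = 259.0 m³/s.
V = ΣQ_DR · Δt = 259.0 × 7200 s = 1.865 × 10^6 m³.
Over A = 31.3 km², depth = V / A = 59.6 mm.

d ≈ 59.6 mm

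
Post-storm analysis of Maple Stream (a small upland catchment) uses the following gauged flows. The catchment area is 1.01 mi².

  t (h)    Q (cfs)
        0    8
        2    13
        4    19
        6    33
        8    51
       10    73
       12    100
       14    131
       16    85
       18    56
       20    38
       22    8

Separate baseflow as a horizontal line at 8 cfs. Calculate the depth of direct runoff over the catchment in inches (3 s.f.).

d ≈ 1.59 in

Direct runoff: 0.0, 5.0, 11.0, 25.0, 43.0, 65.0, 92.0, 123.0, 77.0, 48.0, 30.0, 0.0 cfs; ΣQ_DR = 519.0 cfs.
V = ΣQ_DR · Δt = 519.0 × 7200 s = 3.737 × 10^6 ft³.
Over A = 1.01 mi², depth = V / A = 1.59 in.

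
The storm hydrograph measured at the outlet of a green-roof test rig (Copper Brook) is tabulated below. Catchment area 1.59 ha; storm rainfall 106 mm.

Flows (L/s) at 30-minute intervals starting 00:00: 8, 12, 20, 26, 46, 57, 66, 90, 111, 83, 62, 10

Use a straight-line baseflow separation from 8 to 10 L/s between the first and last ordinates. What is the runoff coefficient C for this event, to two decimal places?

ΣQ_DR = 483.0 L/s; V = ΣQ_DR·Δt = 8.694 × 10^5 L.
Runoff depth d = V / A = 54.68 mm.
C = d / P = 54.68 / 106 = 0.52.

C ≈ 0.52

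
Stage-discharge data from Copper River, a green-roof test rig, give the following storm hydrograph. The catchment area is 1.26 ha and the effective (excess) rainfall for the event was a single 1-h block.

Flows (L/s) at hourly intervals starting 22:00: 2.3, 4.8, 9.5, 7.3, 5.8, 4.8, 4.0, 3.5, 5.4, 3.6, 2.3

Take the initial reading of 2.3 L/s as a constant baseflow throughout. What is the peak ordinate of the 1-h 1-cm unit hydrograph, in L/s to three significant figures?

U_p ≈ 9.00 L/s

Direct runoff: 0.0, 2.5, 7.2, 5.0, 3.5, 2.5, 1.7, 1.2, 3.1, 1.3, 0.0 L/s; ΣQ_DR = 28.00 L/s, peak = 7.2 L/s.
Runoff depth d = ΣQ_DR·Δt / A = 28.00 × 3600 / (1.26 ha) = 8.000 mm.
The 1-cm UH is the DRH scaled by (10 mm)/d, so U_p = 7.2 × 10/8.000 = 9.00 L/s.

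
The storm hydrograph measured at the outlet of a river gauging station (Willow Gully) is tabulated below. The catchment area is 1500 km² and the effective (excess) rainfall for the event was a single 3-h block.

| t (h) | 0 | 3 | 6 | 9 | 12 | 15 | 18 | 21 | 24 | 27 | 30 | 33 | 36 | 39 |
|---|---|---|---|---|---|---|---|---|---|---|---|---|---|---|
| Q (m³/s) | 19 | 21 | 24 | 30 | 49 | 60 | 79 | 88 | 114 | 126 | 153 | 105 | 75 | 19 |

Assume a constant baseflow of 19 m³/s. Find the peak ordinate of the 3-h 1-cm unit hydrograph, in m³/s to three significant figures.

Direct runoff: 0.0, 2.0, 5.0, 11.0, 30.0, 41.0, 60.0, 69.0, 95.0, 107.0, 134.0, 86.0, 56.0, 0.0 m³/s; ΣQ_DR = 696.0 m³/s, peak = 134.0 m³/s.
Runoff depth d = ΣQ_DR·Δt / A = 696.0 × 10800 / (1500 km²) = 5.011 mm.
The 1-cm UH is the DRH scaled by (10 mm)/d, so U_p = 134.0 × 10/5.011 = 267 m³/s.

U_p ≈ 267 m³/s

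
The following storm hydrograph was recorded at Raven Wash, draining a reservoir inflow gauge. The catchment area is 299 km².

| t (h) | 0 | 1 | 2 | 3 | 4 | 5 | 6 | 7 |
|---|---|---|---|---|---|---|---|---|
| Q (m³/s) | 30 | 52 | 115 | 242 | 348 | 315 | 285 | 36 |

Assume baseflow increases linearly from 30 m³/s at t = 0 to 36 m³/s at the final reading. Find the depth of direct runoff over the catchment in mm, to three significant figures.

d ≈ 14.0 mm

Direct runoff: 0.00, 21.14, 83.29, 209.43, 314.57, 280.71, 249.86, 0.00 m³/s; ΣQ_DR = 1159 m³/s.
V = ΣQ_DR · Δt = 1159 × 3600 s = 4.172 × 10^6 m³.
Over A = 299 km², depth = V / A = 14.0 mm.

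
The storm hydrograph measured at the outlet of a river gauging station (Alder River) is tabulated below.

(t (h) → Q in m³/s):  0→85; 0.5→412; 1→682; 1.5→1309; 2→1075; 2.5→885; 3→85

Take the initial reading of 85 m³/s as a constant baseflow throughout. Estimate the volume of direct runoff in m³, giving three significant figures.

Direct-runoff ordinates (Q − Q_b): 0.0, 327.0, 597.0, 1224.0, 990.0, 800.0, 0.0 m³/s.
ΣQ_DR = 3938 m³/s.
With Δt = 0.5 h = 1800 s, V = ΣQ_DR · Δt = 3938 × 1800 = 7.09 × 10^6 m³.

V ≈ 7.09 × 10^6 m³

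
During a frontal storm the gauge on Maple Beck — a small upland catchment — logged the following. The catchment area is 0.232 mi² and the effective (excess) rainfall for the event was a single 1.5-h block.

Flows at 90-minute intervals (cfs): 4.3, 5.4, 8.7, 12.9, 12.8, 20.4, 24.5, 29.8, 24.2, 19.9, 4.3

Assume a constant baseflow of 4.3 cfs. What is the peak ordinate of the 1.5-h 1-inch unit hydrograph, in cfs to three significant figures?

U_p ≈ 21.2 cfs

Direct runoff: 0.0, 1.1, 4.4, 8.6, 8.5, 16.1, 20.2, 25.5, 19.9, 15.6, 0.0 cfs; ΣQ_DR = 119.9 cfs, peak = 25.5 cfs.
Runoff depth d = ΣQ_DR·Δt / A = 119.9 × 5400 / (0.232 mi²) = 1.201 in.
The 1-inch UH is the DRH scaled by (1 in)/d, so U_p = 25.5 × 1/1.201 = 21.2 cfs.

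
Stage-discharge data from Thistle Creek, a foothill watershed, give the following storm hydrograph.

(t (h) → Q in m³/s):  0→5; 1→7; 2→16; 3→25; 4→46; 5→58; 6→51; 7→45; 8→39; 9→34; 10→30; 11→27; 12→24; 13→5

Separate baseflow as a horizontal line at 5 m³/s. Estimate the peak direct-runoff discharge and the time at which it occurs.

Subtracting baseflow gives direct-runoff ordinates: 0.0, 2.0, 11.0, 20.0, 41.0, 53.0, 46.0, 40.0, 34.0, 29.0, 25.0, 22.0, 19.0, 0.0 m³/s.
The maximum is 53.0 m³/s, occurring at the reading for t = 5 h.

Q_p = 53.0 m³/s at t = 5 h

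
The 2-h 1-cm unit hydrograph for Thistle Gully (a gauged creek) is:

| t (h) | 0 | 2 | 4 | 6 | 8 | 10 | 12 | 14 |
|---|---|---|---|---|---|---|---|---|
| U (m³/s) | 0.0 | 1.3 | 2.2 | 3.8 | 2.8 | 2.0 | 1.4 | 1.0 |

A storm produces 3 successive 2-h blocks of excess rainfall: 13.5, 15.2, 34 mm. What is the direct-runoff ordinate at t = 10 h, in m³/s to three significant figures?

Q ≈ 19.9 m³/s

By discrete convolution, Q_j = Σ (P_i / 10 mm) · U_{j−i}.
At t = 10 h (j=5): Q = (13.5/10)·2.0 + (15.2/10)·2.8 + (34/10)·3.8 = 19.9 m³/s.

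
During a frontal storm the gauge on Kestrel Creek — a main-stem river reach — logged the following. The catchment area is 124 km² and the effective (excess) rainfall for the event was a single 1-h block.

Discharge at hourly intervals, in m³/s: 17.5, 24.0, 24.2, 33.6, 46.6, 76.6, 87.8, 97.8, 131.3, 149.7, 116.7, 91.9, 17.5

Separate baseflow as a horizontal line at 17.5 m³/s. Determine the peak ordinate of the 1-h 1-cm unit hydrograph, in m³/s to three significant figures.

Direct runoff: 0.0, 6.5, 6.7, 16.1, 29.1, 59.1, 70.3, 80.3, 113.8, 132.2, 99.2, 74.4, 0.0 m³/s; ΣQ_DR = 687.7 m³/s, peak = 132.2 m³/s.
Runoff depth d = ΣQ_DR·Δt / A = 687.7 × 3600 / (124 km²) = 19.97 mm.
The 1-cm UH is the DRH scaled by (10 mm)/d, so U_p = 132.2 × 10/19.97 = 66.2 m³/s.

U_p ≈ 66.2 m³/s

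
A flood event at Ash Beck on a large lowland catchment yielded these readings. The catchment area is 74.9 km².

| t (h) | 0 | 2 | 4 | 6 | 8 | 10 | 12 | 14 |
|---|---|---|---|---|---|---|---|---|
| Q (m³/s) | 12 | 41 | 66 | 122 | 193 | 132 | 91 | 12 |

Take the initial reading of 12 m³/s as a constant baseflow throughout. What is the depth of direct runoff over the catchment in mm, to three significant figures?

d ≈ 55.1 mm

Direct runoff: 0.0, 29.0, 54.0, 110.0, 181.0, 120.0, 79.0, 0.0 m³/s; ΣQ_DR = 573.0 m³/s.
V = ΣQ_DR · Δt = 573.0 × 7200 s = 4.126 × 10^6 m³.
Over A = 74.9 km², depth = V / A = 55.1 mm.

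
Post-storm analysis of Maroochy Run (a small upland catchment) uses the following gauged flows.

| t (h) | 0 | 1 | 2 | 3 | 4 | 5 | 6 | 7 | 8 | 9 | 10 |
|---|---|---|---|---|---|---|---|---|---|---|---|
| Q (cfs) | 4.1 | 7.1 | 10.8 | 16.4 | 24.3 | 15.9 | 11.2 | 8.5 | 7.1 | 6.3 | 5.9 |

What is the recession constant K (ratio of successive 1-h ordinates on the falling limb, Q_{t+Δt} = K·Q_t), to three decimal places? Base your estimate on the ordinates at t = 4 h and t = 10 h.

K ≈ 0.790

Using the recession-limb readings at t = 4 h and t = 10 h: Q falls from 24.3 to 5.9 cfs over 6 intervals.
K = (Q₂/Q₁)^(1/6) = (5.9/24.3)^(1/6) = 0.790.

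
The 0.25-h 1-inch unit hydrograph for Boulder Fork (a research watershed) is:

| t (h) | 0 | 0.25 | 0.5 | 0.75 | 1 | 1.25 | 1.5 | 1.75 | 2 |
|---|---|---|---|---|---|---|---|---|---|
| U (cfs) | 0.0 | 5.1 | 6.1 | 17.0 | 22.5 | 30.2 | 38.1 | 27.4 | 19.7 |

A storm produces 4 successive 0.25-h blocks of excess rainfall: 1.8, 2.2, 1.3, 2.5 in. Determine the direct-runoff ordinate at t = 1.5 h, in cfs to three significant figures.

Q ≈ 207 cfs

By discrete convolution, Q_j = Σ (P_i / 1 in) · U_{j−i}.
At t = 1.5 h (j=6): Q = (1.8/1)·38.1 + (2.2/1)·30.2 + (1.3/1)·22.5 + (2.5/1)·17.0 = 207 cfs.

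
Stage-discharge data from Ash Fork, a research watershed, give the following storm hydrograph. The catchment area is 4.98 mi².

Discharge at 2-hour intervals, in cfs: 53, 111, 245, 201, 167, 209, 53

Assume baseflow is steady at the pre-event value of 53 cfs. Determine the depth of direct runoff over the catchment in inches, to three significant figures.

Direct runoff: 0.0, 58.0, 192.0, 148.0, 114.0, 156.0, 0.0 cfs; ΣQ_DR = 668.0 cfs.
V = ΣQ_DR · Δt = 668.0 × 7200 s = 4.810 × 10^6 ft³.
Over A = 4.98 mi², depth = V / A = 0.416 in.

d ≈ 0.416 in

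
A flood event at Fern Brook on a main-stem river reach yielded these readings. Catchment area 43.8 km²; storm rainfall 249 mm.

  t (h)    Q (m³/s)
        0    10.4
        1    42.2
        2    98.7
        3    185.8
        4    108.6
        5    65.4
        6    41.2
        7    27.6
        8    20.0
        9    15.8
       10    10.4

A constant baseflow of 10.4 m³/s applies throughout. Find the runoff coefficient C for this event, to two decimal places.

ΣQ_DR = 511.7 m³/s; V = ΣQ_DR·Δt = 1.842 × 10^6 m³.
Runoff depth d = V / A = 42.06 mm.
C = d / P = 42.06 / 249 = 0.17.

C ≈ 0.17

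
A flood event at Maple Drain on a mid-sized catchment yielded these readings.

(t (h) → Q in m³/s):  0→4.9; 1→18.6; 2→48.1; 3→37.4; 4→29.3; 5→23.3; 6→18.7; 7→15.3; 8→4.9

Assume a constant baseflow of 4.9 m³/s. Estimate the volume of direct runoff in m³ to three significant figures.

Direct-runoff ordinates (Q − Q_b): 0.0, 13.7, 43.2, 32.5, 24.4, 18.4, 13.8, 10.4, 0.0 m³/s.
ΣQ_DR = 156.4 m³/s.
With Δt = 1 h = 3600 s, V = ΣQ_DR · Δt = 156.4 × 3600 = 5.63 × 10^5 m³.

V ≈ 5.63 × 10^5 m³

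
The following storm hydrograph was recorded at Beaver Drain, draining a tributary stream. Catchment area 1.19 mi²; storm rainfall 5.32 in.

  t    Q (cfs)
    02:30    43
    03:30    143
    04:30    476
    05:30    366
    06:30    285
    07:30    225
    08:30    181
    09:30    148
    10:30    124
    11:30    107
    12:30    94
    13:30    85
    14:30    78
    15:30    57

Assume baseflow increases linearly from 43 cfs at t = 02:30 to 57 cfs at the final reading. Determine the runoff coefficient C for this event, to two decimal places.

C ≈ 0.42

ΣQ_DR = 1712 cfs; V = ΣQ_DR·Δt = 6.163 × 10^6 ft³.
Runoff depth d = V / A = 2.229 in.
C = d / P = 2.229 / 5.32 = 0.42.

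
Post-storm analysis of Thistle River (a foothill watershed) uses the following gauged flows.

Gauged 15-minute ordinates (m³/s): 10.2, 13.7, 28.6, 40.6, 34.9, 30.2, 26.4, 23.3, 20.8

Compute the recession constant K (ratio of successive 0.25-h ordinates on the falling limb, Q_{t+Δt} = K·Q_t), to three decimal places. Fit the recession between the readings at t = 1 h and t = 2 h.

Using the recession-limb readings at t = 1 h and t = 2 h: Q falls from 34.9 to 20.8 m³/s over 4 intervals.
K = (Q₂/Q₁)^(1/4) = (20.8/34.9)^(1/4) = 0.879.

K ≈ 0.879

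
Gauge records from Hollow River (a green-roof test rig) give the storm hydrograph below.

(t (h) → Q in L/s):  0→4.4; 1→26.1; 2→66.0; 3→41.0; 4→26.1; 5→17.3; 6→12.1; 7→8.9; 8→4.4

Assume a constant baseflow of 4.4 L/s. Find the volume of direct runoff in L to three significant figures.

V ≈ 6.00 × 10^5 L

Direct-runoff ordinates (Q − Q_b): 0.0, 21.7, 61.6, 36.6, 21.7, 12.9, 7.7, 4.5, 0.0 L/s.
ΣQ_DR = 166.7 L/s.
With Δt = 1 h = 3600 s, V = ΣQ_DR · Δt = 166.7 × 3600 = 6.00 × 10^5 L.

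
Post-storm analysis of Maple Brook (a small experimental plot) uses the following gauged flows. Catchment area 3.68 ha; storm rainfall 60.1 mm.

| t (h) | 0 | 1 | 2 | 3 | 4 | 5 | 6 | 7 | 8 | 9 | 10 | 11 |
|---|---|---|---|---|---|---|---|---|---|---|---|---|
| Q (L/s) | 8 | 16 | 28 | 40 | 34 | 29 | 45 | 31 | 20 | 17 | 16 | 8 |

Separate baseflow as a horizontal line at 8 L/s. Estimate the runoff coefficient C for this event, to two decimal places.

C ≈ 0.32

ΣQ_DR = 196.0 L/s; V = ΣQ_DR·Δt = 7.056 × 10^5 L.
Runoff depth d = V / A = 19.17 mm.
C = d / P = 19.17 / 60.1 = 0.32.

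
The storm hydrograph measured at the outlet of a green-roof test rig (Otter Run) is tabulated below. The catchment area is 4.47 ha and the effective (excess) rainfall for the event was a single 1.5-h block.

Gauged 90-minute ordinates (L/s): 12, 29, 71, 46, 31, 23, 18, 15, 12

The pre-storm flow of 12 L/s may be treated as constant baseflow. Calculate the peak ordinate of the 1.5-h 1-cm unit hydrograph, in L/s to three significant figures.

U_p ≈ 32.8 L/s

Direct runoff: 0.0, 17.0, 59.0, 34.0, 19.0, 11.0, 6.0, 3.0, 0.0 L/s; ΣQ_DR = 149.0 L/s, peak = 59.0 L/s.
Runoff depth d = ΣQ_DR·Δt / A = 149.0 × 5400 / (4.47 ha) = 18.00 mm.
The 1-cm UH is the DRH scaled by (10 mm)/d, so U_p = 59.0 × 10/18.00 = 32.8 L/s.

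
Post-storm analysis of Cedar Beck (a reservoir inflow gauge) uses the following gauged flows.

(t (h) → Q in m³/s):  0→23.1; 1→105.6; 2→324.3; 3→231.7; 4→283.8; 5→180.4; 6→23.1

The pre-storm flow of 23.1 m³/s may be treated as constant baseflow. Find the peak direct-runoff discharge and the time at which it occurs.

Q_p = 301.2 m³/s at t = 2 h

Subtracting baseflow gives direct-runoff ordinates: 0.0, 82.5, 301.2, 208.6, 260.7, 157.3, 0.0 m³/s.
The maximum is 301.2 m³/s, occurring at the reading for t = 2 h.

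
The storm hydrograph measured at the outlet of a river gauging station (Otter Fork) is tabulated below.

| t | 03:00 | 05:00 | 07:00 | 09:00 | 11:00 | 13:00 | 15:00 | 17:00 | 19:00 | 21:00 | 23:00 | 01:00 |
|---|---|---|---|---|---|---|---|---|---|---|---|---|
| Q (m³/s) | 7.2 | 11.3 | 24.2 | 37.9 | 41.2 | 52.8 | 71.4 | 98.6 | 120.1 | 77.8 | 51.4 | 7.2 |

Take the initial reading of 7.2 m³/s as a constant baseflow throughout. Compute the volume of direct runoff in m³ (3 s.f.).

Direct-runoff ordinates (Q − Q_b): 0.0, 4.1, 17.0, 30.7, 34.0, 45.6, 64.2, 91.4, 112.9, 70.6, 44.2, 0.0 m³/s.
ΣQ_DR = 514.7 m³/s.
With Δt = 2 h = 7200 s, V = ΣQ_DR · Δt = 514.7 × 7200 = 3.71 × 10^6 m³.

V ≈ 3.71 × 10^6 m³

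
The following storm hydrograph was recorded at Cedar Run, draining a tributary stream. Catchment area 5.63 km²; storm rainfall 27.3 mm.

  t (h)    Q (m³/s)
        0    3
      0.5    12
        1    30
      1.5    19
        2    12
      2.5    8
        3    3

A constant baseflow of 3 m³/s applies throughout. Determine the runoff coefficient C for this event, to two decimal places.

C ≈ 0.77

ΣQ_DR = 66.00 m³/s; V = ΣQ_DR·Δt = 1.188 × 10^5 m³.
Runoff depth d = V / A = 21.10 mm.
C = d / P = 21.10 / 27.3 = 0.77.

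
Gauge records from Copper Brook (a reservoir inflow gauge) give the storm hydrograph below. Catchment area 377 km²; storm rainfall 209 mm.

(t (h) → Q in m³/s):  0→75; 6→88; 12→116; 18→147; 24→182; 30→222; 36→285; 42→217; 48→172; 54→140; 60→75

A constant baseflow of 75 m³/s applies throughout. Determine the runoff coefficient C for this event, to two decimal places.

C ≈ 0.25

ΣQ_DR = 894.0 m³/s; V = ΣQ_DR·Δt = 1.931 × 10^7 m³.
Runoff depth d = V / A = 51.22 mm.
C = d / P = 51.22 / 209 = 0.25.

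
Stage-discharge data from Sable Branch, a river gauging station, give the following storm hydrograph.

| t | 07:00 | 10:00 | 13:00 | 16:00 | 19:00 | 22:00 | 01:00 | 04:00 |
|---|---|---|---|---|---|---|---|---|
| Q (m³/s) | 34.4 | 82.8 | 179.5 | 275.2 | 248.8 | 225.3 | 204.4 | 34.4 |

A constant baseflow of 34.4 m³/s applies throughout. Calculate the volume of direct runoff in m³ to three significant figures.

V ≈ 1.09 × 10^7 m³

Direct-runoff ordinates (Q − Q_b): 0.0, 48.4, 145.1, 240.8, 214.4, 190.9, 170.0, 0.0 m³/s.
ΣQ_DR = 1010 m³/s.
With Δt = 3 h = 10800 s, V = ΣQ_DR · Δt = 1010 × 10800 = 1.09 × 10^7 m³.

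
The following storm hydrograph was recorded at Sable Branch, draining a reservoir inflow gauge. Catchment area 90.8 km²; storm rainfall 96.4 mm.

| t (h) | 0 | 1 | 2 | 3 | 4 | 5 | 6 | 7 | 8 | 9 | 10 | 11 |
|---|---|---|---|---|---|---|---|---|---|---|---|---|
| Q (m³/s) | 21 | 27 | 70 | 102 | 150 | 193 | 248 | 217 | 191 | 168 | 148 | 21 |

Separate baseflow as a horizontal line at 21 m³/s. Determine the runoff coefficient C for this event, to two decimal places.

ΣQ_DR = 1304 m³/s; V = ΣQ_DR·Δt = 4.694 × 10^6 m³.
Runoff depth d = V / A = 51.70 mm.
C = d / P = 51.70 / 96.4 = 0.54.

C ≈ 0.54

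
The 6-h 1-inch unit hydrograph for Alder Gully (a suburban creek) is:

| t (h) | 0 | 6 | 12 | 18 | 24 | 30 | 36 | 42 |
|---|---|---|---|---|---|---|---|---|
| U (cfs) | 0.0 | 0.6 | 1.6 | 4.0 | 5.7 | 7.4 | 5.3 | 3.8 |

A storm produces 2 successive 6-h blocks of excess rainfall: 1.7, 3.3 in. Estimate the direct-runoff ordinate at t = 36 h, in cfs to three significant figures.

By discrete convolution, Q_j = Σ (P_i / 1 in) · U_{j−i}.
At t = 36 h (j=6): Q = (1.7/1)·5.3 + (3.3/1)·7.4 = 33.4 cfs.

Q ≈ 33.4 cfs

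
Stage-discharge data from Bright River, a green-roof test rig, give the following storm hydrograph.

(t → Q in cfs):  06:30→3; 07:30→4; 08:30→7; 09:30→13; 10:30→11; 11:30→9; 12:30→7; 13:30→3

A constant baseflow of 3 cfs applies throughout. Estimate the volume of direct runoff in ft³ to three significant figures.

V ≈ 1.19 × 10^5 ft³

Direct-runoff ordinates (Q − Q_b): 0.0, 1.0, 4.0, 10.0, 8.0, 6.0, 4.0, 0.0 cfs.
ΣQ_DR = 33.00 cfs.
With Δt = 1 h = 3600 s, V = ΣQ_DR · Δt = 33.00 × 3600 = 1.19 × 10^5 ft³.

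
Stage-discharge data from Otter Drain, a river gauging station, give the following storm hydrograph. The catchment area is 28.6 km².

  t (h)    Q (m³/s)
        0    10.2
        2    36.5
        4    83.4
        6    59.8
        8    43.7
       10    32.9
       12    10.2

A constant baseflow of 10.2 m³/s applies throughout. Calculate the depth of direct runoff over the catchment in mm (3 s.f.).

Direct runoff: 0.0, 26.3, 73.2, 49.6, 33.5, 22.7, 0.0 m³/s; ΣQ_DR = 205.3 m³/s.
V = ΣQ_DR · Δt = 205.3 × 7200 s = 1.478 × 10^6 m³.
Over A = 28.6 km², depth = V / A = 51.7 mm.

d ≈ 51.7 mm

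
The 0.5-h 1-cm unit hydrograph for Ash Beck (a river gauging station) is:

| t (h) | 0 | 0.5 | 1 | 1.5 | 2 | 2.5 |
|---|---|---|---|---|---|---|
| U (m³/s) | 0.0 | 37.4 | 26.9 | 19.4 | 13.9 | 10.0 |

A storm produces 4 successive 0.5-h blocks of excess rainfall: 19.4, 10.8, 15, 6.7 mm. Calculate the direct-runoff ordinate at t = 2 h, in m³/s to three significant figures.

By discrete convolution, Q_j = Σ (P_i / 10 mm) · U_{j−i}.
At t = 2 h (j=4): Q = (19.4/10)·13.9 + (10.8/10)·19.4 + (15/10)·26.9 + (6.7/10)·37.4 = 113 m³/s.

Q ≈ 113 m³/s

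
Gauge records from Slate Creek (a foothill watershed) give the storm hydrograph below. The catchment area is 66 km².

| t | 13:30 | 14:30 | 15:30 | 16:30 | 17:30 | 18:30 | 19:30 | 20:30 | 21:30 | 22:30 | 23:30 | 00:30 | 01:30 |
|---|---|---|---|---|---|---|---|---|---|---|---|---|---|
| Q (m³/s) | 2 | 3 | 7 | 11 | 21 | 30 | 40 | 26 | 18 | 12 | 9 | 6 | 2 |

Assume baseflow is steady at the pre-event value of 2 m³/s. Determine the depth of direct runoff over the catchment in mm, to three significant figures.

d ≈ 8.78 mm

Direct runoff: 0.0, 1.0, 5.0, 9.0, 19.0, 28.0, 38.0, 24.0, 16.0, 10.0, 7.0, 4.0, 0.0 m³/s; ΣQ_DR = 161.0 m³/s.
V = ΣQ_DR · Δt = 161.0 × 3600 s = 5.796 × 10^5 m³.
Over A = 66 km², depth = V / A = 8.78 mm.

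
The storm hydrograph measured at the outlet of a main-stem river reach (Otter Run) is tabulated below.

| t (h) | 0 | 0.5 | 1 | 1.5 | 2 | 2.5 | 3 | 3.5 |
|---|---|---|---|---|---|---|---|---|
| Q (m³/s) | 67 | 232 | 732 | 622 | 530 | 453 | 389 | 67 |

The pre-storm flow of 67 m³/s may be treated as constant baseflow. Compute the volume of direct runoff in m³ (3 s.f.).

V ≈ 4.60 × 10^6 m³

Direct-runoff ordinates (Q − Q_b): 0.0, 165.0, 665.0, 555.0, 463.0, 386.0, 322.0, 0.0 m³/s.
ΣQ_DR = 2556 m³/s.
With Δt = 0.5 h = 1800 s, V = ΣQ_DR · Δt = 2556 × 1800 = 4.60 × 10^6 m³.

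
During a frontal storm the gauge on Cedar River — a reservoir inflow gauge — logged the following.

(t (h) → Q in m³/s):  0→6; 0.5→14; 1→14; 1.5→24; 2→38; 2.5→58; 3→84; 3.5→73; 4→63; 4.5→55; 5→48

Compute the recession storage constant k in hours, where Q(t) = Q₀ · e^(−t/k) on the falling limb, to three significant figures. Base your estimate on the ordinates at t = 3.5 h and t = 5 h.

k ≈ 3.58 h

On the falling limb, Q drops from 73 to 48 m³/s between t = 3.5 h and t = 5 h (Δt = 1.5 h).
k = −Δt / ln(Q₂/Q₁) = −1.5 / ln(48/73) = 3.58 h.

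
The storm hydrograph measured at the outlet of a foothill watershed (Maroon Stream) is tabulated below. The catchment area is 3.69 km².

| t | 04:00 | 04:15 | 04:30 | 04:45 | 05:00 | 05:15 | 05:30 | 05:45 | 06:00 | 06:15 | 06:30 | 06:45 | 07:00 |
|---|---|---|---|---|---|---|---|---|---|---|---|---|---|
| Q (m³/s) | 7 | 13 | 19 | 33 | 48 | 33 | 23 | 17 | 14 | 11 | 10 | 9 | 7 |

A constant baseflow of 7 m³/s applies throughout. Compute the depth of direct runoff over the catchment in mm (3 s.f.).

d ≈ 37.3 mm

Direct runoff: 0.0, 6.0, 12.0, 26.0, 41.0, 26.0, 16.0, 10.0, 7.0, 4.0, 3.0, 2.0, 0.0 m³/s; ΣQ_DR = 153.0 m³/s.
V = ΣQ_DR · Δt = 153.0 × 900 s = 1.377 × 10^5 m³.
Over A = 3.69 km², depth = V / A = 37.3 mm.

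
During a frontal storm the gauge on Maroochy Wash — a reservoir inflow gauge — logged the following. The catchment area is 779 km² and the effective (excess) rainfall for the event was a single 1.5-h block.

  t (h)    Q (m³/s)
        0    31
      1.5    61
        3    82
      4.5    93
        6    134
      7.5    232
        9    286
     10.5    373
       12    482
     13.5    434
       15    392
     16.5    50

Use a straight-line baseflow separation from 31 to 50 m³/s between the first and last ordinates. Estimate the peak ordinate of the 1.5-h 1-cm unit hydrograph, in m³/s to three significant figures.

U_p ≈ 291 m³/s

Direct runoff: 0.00, 28.27, 47.55, 56.82, 96.09, 192.36, 244.64, 329.91, 437.18, 387.45, 343.73, 0.00 m³/s; ΣQ_DR = 2164 m³/s, peak = 437.18 m³/s.
Runoff depth d = ΣQ_DR·Δt / A = 2164 × 5400 / (779 km²) = 15.00 mm.
The 1-cm UH is the DRH scaled by (10 mm)/d, so U_p = 437.18 × 10/15.00 = 291 m³/s.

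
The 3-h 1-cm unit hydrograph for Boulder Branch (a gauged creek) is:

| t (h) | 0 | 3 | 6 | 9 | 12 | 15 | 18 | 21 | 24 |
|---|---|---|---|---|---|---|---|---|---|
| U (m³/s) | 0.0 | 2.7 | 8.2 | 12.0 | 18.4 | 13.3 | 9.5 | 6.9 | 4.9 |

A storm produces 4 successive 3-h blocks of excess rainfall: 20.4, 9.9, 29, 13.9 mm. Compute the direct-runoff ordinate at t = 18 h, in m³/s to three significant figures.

Q ≈ 103 m³/s

By discrete convolution, Q_j = Σ (P_i / 10 mm) · U_{j−i}.
At t = 18 h (j=6): Q = (20.4/10)·9.5 + (9.9/10)·13.3 + (29/10)·18.4 + (13.9/10)·12.0 = 103 m³/s.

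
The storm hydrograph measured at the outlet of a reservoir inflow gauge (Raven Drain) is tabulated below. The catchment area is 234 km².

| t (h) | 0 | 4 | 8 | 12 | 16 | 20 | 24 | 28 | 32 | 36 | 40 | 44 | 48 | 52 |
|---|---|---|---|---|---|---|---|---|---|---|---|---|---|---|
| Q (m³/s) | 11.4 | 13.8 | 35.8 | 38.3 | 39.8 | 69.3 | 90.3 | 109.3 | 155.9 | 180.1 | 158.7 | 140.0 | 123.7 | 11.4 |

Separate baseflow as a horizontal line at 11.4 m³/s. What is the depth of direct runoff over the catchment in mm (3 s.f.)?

d ≈ 62.7 mm

Direct runoff: 0.0, 2.4, 24.4, 26.9, 28.4, 57.9, 78.9, 97.9, 144.5, 168.7, 147.3, 128.6, 112.3, 0.0 m³/s; ΣQ_DR = 1018 m³/s.
V = ΣQ_DR · Δt = 1018 × 14400 s = 1.466 × 10^7 m³.
Over A = 234 km², depth = V / A = 62.7 mm.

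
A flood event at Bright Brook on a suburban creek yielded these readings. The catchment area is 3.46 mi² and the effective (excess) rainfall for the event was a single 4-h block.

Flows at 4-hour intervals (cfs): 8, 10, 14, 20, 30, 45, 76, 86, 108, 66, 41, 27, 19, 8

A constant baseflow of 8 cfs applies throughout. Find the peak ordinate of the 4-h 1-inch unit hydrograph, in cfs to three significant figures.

U_p ≈ 125 cfs

Direct runoff: 0.0, 2.0, 6.0, 12.0, 22.0, 37.0, 68.0, 78.0, 100.0, 58.0, 33.0, 19.0, 11.0, 0.0 cfs; ΣQ_DR = 446.0 cfs, peak = 100.0 cfs.
Runoff depth d = ΣQ_DR·Δt / A = 446.0 × 14400 / (3.46 mi²) = 0.7990 in.
The 1-inch UH is the DRH scaled by (1 in)/d, so U_p = 100.0 × 1/0.7990 = 125 cfs.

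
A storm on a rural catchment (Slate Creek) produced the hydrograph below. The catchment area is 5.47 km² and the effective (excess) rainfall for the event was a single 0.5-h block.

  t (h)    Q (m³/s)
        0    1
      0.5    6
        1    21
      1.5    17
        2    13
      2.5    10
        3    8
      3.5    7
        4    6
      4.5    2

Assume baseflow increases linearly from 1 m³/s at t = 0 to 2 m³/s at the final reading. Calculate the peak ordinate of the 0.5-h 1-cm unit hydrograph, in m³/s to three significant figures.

U_p ≈ 7.91 m³/s

Direct runoff: 0.00, 4.89, 19.78, 15.67, 11.56, 8.44, 6.33, 5.22, 4.11, 0.00 m³/s; ΣQ_DR = 76.00 m³/s, peak = 19.78 m³/s.
Runoff depth d = ΣQ_DR·Δt / A = 76.00 × 1800 / (5.47 km²) = 25.01 mm.
The 1-cm UH is the DRH scaled by (10 mm)/d, so U_p = 19.78 × 10/25.01 = 7.91 m³/s.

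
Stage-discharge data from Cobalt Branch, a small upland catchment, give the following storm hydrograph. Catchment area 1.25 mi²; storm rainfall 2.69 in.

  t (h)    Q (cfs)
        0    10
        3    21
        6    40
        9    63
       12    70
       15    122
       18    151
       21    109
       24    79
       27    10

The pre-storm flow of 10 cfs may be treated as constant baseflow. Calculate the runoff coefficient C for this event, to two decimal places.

ΣQ_DR = 575.0 cfs; V = ΣQ_DR·Δt = 6.210 × 10^6 ft³.
Runoff depth d = V / A = 2.138 in.
C = d / P = 2.138 / 2.69 = 0.79.

C ≈ 0.79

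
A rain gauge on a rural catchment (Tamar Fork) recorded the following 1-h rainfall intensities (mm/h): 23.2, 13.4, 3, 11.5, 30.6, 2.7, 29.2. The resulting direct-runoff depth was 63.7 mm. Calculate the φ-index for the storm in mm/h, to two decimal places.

Only the 5 blocks with intensity above φ contribute runoff: 23.2, 13.4, 11.5, 30.6, 29.2 mm/h.
Σ(I−φ)·Δt = d  ⇒  (23.2+13.4+11.5+30.6+29.2 − 5φ)·1 = 63.7
φ = (107.9 − 63.7/1) / 5 = 8.84 mm/h.

φ ≈ 8.84 mm/h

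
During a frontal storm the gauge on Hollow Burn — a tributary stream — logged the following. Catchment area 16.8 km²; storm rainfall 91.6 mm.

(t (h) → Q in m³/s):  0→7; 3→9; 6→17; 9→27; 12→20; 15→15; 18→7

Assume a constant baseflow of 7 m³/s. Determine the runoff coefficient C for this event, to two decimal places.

ΣQ_DR = 53.00 m³/s; V = ΣQ_DR·Δt = 5.724 × 10^5 m³.
Runoff depth d = V / A = 34.07 mm.
C = d / P = 34.07 / 91.6 = 0.37.

C ≈ 0.37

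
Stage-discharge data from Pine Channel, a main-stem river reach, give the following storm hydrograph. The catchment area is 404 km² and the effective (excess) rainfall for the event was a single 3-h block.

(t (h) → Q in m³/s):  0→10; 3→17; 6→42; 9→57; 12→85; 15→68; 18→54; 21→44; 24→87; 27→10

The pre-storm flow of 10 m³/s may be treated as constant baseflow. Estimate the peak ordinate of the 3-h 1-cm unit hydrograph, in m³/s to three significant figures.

Direct runoff: 0.0, 7.0, 32.0, 47.0, 75.0, 58.0, 44.0, 34.0, 77.0, 0.0 m³/s; ΣQ_DR = 374.0 m³/s, peak = 77.0 m³/s.
Runoff depth d = ΣQ_DR·Δt / A = 374.0 × 10800 / (404 km²) = 9.998 mm.
The 1-cm UH is the DRH scaled by (10 mm)/d, so U_p = 77.0 × 10/9.998 = 77.0 m³/s.

U_p ≈ 77.0 m³/s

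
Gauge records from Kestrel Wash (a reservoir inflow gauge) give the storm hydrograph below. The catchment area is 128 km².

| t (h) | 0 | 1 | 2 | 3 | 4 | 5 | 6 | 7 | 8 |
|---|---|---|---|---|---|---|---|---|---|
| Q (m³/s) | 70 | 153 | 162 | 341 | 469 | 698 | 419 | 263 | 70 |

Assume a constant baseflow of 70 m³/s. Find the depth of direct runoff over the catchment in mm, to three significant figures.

d ≈ 56.7 mm

Direct runoff: 0.0, 83.0, 92.0, 271.0, 399.0, 628.0, 349.0, 193.0, 0.0 m³/s; ΣQ_DR = 2015 m³/s.
V = ΣQ_DR · Δt = 2015 × 3600 s = 7.254 × 10^6 m³.
Over A = 128 km², depth = V / A = 56.7 mm.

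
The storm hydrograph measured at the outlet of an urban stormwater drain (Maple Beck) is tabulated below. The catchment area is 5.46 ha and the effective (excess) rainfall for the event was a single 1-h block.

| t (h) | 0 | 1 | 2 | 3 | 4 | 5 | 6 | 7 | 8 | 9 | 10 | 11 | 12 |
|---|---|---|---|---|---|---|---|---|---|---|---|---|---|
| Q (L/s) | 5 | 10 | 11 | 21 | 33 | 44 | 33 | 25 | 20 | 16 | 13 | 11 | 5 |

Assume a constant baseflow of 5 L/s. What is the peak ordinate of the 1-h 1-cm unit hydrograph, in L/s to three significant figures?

U_p ≈ 32.5 L/s

Direct runoff: 0.0, 5.0, 6.0, 16.0, 28.0, 39.0, 28.0, 20.0, 15.0, 11.0, 8.0, 6.0, 0.0 L/s; ΣQ_DR = 182.0 L/s, peak = 39.0 L/s.
Runoff depth d = ΣQ_DR·Δt / A = 182.0 × 3600 / (5.46 ha) = 12.00 mm.
The 1-cm UH is the DRH scaled by (10 mm)/d, so U_p = 39.0 × 10/12.00 = 32.5 L/s.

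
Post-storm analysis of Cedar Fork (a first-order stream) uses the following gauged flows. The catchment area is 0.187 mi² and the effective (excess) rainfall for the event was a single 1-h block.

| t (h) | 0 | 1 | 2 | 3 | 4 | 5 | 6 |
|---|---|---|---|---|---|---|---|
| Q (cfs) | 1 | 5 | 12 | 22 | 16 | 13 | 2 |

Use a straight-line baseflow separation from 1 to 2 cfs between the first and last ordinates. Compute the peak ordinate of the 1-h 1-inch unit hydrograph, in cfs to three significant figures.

U_p ≈ 40.9 cfs

Direct runoff: 0.00, 3.83, 10.67, 20.50, 14.33, 11.17, 0.00 cfs; ΣQ_DR = 60.50 cfs, peak = 20.50 cfs.
Runoff depth d = ΣQ_DR·Δt / A = 60.50 × 3600 / (0.187 mi²) = 0.5013 in.
The 1-inch UH is the DRH scaled by (1 in)/d, so U_p = 20.50 × 1/0.5013 = 40.9 cfs.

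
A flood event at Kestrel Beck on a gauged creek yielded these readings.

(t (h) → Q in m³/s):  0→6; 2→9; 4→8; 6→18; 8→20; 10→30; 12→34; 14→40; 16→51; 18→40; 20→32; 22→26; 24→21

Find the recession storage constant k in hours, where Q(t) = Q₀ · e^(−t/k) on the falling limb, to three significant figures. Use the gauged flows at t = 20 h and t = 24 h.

k ≈ 9.50 h

On the falling limb, Q drops from 32 to 21 m³/s between t = 20 h and t = 24 h (Δt = 4 h).
k = −Δt / ln(Q₂/Q₁) = −4 / ln(21/32) = 9.50 h.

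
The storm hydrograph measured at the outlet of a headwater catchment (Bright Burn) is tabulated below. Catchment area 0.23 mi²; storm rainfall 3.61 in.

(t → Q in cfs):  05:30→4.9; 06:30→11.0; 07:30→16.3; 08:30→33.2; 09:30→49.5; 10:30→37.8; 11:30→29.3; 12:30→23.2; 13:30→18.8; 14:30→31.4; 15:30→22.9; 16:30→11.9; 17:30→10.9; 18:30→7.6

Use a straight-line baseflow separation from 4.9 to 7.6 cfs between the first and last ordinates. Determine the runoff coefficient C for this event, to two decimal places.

ΣQ_DR = 221.2 cfs; V = ΣQ_DR·Δt = 7.963 × 10^5 ft³.
Runoff depth d = V / A = 1.490 in.
C = d / P = 1.490 / 3.61 = 0.41.

C ≈ 0.41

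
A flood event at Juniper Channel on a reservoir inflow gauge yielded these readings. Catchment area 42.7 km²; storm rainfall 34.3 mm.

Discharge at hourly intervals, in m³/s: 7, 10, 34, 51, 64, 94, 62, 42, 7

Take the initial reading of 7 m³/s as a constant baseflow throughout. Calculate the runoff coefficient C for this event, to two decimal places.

ΣQ_DR = 308.0 m³/s; V = ΣQ_DR·Δt = 1.109 × 10^6 m³.
Runoff depth d = V / A = 25.97 mm.
C = d / P = 25.97 / 34.3 = 0.76.

C ≈ 0.76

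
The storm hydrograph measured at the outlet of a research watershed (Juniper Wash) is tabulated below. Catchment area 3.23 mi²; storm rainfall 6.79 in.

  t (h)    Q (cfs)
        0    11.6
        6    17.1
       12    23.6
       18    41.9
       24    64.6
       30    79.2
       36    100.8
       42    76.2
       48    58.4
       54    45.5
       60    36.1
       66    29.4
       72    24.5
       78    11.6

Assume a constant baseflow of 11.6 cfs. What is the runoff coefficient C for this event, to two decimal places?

ΣQ_DR = 458.1 cfs; V = ΣQ_DR·Δt = 9.895 × 10^6 ft³.
Runoff depth d = V / A = 1.319 in.
C = d / P = 1.319 / 6.79 = 0.19.

C ≈ 0.19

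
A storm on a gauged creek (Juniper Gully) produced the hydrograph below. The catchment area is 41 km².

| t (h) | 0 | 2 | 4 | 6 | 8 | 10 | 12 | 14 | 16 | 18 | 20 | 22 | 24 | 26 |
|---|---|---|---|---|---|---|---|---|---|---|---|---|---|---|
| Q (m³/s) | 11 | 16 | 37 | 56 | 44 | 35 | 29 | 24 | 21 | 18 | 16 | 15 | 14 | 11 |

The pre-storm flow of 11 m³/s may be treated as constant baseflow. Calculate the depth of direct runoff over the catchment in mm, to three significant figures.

Direct runoff: 0.0, 5.0, 26.0, 45.0, 33.0, 24.0, 18.0, 13.0, 10.0, 7.0, 5.0, 4.0, 3.0, 0.0 m³/s; ΣQ_DR = 193.0 m³/s.
V = ΣQ_DR · Δt = 193.0 × 7200 s = 1.390 × 10^6 m³.
Over A = 41 km², depth = V / A = 33.9 mm.

d ≈ 33.9 mm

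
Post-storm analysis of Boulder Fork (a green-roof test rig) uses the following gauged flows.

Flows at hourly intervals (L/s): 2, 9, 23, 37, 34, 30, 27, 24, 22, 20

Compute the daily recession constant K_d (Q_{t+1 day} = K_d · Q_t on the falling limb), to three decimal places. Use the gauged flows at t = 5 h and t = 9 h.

Between t = 5 h and t = 9 h the flow falls from 30 to 20 L/s over 4×1 h = 4 h.
Per-interval ratio K = (20/30)^(1/4) = 0.9036; K_d = K^(24/1) = 0.088.

K_d ≈ 0.088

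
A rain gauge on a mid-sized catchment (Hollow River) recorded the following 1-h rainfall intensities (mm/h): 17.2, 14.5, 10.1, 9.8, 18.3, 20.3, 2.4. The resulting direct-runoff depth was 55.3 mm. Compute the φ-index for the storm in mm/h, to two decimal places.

φ ≈ 5.82 mm/h

Only the 6 blocks with intensity above φ contribute runoff: 17.2, 14.5, 10.1, 9.8, 18.3, 20.3 mm/h.
Σ(I−φ)·Δt = d  ⇒  (17.2+14.5+10.1+9.8+18.3+20.3 − 6φ)·1 = 55.3
φ = (90.20 − 55.3/1) / 6 = 5.82 mm/h.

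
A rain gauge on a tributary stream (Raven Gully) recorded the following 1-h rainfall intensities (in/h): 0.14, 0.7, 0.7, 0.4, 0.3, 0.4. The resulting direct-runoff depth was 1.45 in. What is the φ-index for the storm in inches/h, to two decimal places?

Only the 5 blocks with intensity above φ contribute runoff: 0.7, 0.7, 0.4, 0.3, 0.4 in/h.
Σ(I−φ)·Δt = d  ⇒  (0.7+0.7+0.4+0.3+0.4 − 5φ)·1 = 1.45
φ = (2.500 − 1.45/1) / 5 = 0.21 in/h.

φ ≈ 0.21 in/h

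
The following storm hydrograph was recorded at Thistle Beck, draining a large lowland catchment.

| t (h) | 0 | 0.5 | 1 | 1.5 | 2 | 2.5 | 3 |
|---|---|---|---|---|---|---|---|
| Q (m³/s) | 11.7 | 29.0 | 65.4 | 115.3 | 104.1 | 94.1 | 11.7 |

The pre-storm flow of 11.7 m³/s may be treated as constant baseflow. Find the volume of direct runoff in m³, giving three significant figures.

Direct-runoff ordinates (Q − Q_b): 0.0, 17.3, 53.7, 103.6, 92.4, 82.4, 0.0 m³/s.
ΣQ_DR = 349.4 m³/s.
With Δt = 0.5 h = 1800 s, V = ΣQ_DR · Δt = 349.4 × 1800 = 6.29 × 10^5 m³.

V ≈ 6.29 × 10^5 m³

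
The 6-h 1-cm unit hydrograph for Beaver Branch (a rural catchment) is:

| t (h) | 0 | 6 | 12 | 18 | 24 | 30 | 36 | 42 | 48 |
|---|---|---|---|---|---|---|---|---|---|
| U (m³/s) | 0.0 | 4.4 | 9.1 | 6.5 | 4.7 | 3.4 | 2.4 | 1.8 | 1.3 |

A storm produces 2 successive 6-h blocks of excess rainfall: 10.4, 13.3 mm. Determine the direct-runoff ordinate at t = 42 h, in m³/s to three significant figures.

Q ≈ 5.06 m³/s

By discrete convolution, Q_j = Σ (P_i / 10 mm) · U_{j−i}.
At t = 42 h (j=7): Q = (10.4/10)·1.8 + (13.3/10)·2.4 = 5.06 m³/s.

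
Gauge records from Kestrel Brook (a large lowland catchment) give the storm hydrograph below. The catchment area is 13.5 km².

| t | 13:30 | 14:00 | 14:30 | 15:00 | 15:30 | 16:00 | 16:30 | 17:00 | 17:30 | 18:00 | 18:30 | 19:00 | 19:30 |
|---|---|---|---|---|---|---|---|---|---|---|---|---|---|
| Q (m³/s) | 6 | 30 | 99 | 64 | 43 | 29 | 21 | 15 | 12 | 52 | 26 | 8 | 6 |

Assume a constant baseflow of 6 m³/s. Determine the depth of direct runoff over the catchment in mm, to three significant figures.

d ≈ 44.4 mm

Direct runoff: 0.0, 24.0, 93.0, 58.0, 37.0, 23.0, 15.0, 9.0, 6.0, 46.0, 20.0, 2.0, 0.0 m³/s; ΣQ_DR = 333.0 m³/s.
V = ΣQ_DR · Δt = 333.0 × 1800 s = 5.994 × 10^5 m³.
Over A = 13.5 km², depth = V / A = 44.4 mm.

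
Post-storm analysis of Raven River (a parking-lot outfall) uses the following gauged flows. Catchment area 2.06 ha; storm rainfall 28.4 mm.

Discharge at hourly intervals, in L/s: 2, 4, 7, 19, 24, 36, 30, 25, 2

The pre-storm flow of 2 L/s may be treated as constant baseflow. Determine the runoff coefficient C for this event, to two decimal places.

ΣQ_DR = 131.0 L/s; V = ΣQ_DR·Δt = 4.716 × 10^5 L.
Runoff depth d = V / A = 22.89 mm.
C = d / P = 22.89 / 28.4 = 0.81.

C ≈ 0.81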